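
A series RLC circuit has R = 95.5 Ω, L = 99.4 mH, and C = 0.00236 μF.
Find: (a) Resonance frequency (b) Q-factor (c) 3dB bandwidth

Step 1 — Resonance condition Im(Z)=0 gives ω₀ = 1/√(LC).
Step 2 — ω₀ = 1/√(0.0994·2.36e-09) = 6.529e+04 rad/s.
Step 3 — f₀ = ω₀/(2π) = 1.039e+04 Hz.
Step 4 — Series Q: Q = ω₀L/R = 6.529e+04·0.0994/95.5 = 67.96.
Step 5 — 3dB bandwidth: Δω = ω₀/Q = 960.8 rad/s; BW = Δω/(2π) = 152.9 Hz.

(a) f₀ = 1.039e+04 Hz  (b) Q = 67.96  (c) BW = 152.9 Hz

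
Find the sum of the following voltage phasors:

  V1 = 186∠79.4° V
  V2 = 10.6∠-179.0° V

Step 1 — Convert each phasor to rectangular form:
  V1 = 186·(cos(79.4°) + j·sin(79.4°)) = 34.21 + j182.8 V
  V2 = 10.6·(cos(-179.0°) + j·sin(-179.0°)) = -10.6 - j0.185 V
Step 2 — Sum components: V_total = 23.62 + j182.6 V.
Step 3 — Convert to polar: |V_total| = 184.2 V, ∠V_total = 82.6°.

V_total = 184.2∠82.6° V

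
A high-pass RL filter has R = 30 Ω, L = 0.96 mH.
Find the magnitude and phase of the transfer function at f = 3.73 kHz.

Step 1 — Angular frequency: ω = 2π·3730 = 2.344e+04 rad/s.
Step 2 — Transfer function: H(jω) = jωL/(R + jωL).
Step 3 — Numerator jωL = j·22.5; denominator R + jωL = 30 + j22.5.
Step 4 — H = 0.36 + j0.48.
Step 5 — Magnitude: |H| = 0.6 (-4.4 dB); phase: φ = 53.1°.

|H| = 0.6 (-4.4 dB), φ = 53.1°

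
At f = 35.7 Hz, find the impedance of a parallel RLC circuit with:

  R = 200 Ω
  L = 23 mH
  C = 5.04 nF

Step 1 — Angular frequency: ω = 2π·f = 2π·35.7 = 224.3 rad/s.
Step 2 — Component impedances:
  R: Z = R = 200 Ω
  L: Z = jωL = j·224.3·0.023 = 0 + j5.159 Ω
  C: Z = 1/(jωC) = -j/(ω·C) = 0 - j8.845e+05 Ω
Step 3 — Parallel combination: 1/Z_total = 1/R + 1/L + 1/C; Z_total = 0.133 + j5.156 Ω = 5.157∠88.5° Ω.

Z = 0.133 + j5.156 Ω = 5.157∠88.5° Ω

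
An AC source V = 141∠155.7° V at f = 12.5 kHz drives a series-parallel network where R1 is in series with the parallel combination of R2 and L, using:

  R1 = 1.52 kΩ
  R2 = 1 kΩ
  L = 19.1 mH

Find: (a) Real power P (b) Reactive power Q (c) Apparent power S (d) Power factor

Step 1 — Angular frequency: ω = 2π·f = 2π·1.25e+04 = 7.854e+04 rad/s.
Step 2 — Component impedances:
  R1: Z = R = 1520 Ω
  R2: Z = R = 1000 Ω
  L: Z = jωL = j·7.854e+04·0.0191 = 0 + j1500 Ω
Step 3 — Parallel branch: R2 || L = 1/(1/R2 + 1/L) = 692.3 + j461.5 Ω.
Step 4 — Series with R1: Z_total = R1 + (R2 || L) = 2212 + j461.5 Ω = 2260∠11.8° Ω.
Step 5 — Source phasor: V = 141∠155.7° V = -128.5 + j58.02 V.
Step 6 — Current: I = V / Z = -0.05042 + j0.03675 A = 0.06239∠143.9° A.
Step 7 — Complex power: S = V·I* = 8.612 + j1.797 VA.
Step 8 — Real power: P = Re(S) = 8.612 W.
Step 9 — Reactive power: Q = Im(S) = 1.797 VAR.
Step 10 — Apparent power: |S| = 8.797 VA.
Step 11 — Power factor: PF = P/|S| = 0.9789 (lagging).

(a) P = 8.612 W  (b) Q = 1.797 VAR  (c) S = 8.797 VA  (d) PF = 0.9789 (lagging)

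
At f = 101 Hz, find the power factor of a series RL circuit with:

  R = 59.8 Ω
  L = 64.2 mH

Step 1 — Angular frequency: ω = 2π·f = 2π·101 = 634.6 rad/s.
Step 2 — Component impedances:
  R: Z = R = 59.8 Ω
  L: Z = jωL = j·634.6·0.0642 = 0 + j40.74 Ω
Step 3 — Series combination: Z_total = R + L = 59.8 + j40.74 Ω = 72.36∠34.3° Ω.
Step 4 — Power factor: PF = cos(φ) = Re(Z)/|Z| = 59.8/72.36 = 0.8264.
Step 5 — Type: Im(Z) = 40.74 ⇒ lagging (phase φ = 34.3°).

PF = 0.8264 (lagging, φ = 34.3°)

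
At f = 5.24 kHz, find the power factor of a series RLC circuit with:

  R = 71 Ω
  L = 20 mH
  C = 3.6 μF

Step 1 — Angular frequency: ω = 2π·f = 2π·5240 = 3.292e+04 rad/s.
Step 2 — Component impedances:
  R: Z = R = 71 Ω
  L: Z = jωL = j·3.292e+04·0.02 = 0 + j658.5 Ω
  C: Z = 1/(jωC) = -j/(ω·C) = 0 - j8.437 Ω
Step 3 — Series combination: Z_total = R + L + C = 71 + j650 Ω = 653.9∠83.8° Ω.
Step 4 — Power factor: PF = cos(φ) = Re(Z)/|Z| = 71/653.9 = 0.1086.
Step 5 — Type: Im(Z) = 650 ⇒ lagging (phase φ = 83.8°).

PF = 0.1086 (lagging, φ = 83.8°)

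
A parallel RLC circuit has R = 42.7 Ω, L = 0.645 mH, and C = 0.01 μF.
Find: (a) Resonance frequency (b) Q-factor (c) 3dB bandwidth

Step 1 — Resonance: ω₀ = 1/√(LC) = 1/√(0.000645·1e-08) = 3.937e+05 rad/s.
Step 2 — f₀ = ω₀/(2π) = 6.267e+04 Hz.
Step 3 — Parallel Q: Q = R/(ω₀L) = 42.7/(3.937e+05·0.000645) = 0.1681.
Step 4 — Bandwidth: Δω = ω₀/Q = 2.342e+06 rad/s; BW = Δω/(2π) = 3.727e+05 Hz.

(a) f₀ = 6.267e+04 Hz  (b) Q = 0.1681  (c) BW = 3.727e+05 Hz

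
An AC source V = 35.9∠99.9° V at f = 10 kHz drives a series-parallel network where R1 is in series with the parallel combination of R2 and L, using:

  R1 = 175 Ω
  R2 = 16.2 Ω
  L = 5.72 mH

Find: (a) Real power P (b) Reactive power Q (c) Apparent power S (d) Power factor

Step 1 — Angular frequency: ω = 2π·f = 2π·1e+04 = 6.283e+04 rad/s.
Step 2 — Component impedances:
  R1: Z = R = 175 Ω
  R2: Z = R = 16.2 Ω
  L: Z = jωL = j·6.283e+04·0.00572 = 0 + j359.4 Ω
Step 3 — Parallel branch: R2 || L = 1/(1/R2 + 1/L) = 16.17 + j0.7287 Ω.
Step 4 — Series with R1: Z_total = R1 + (R2 || L) = 191.2 + j0.7287 Ω = 191.2∠0.2° Ω.
Step 5 — Source phasor: V = 35.9∠99.9° V = -6.172 + j35.37 V.
Step 6 — Current: I = V / Z = -0.03158 + j0.1851 A = 0.1878∠99.7° A.
Step 7 — Complex power: S = V·I* = 6.742 + j0.0257 VA.
Step 8 — Real power: P = Re(S) = 6.742 W.
Step 9 — Reactive power: Q = Im(S) = 0.0257 VAR.
Step 10 — Apparent power: |S| = 6.742 VA.
Step 11 — Power factor: PF = P/|S| = 1 (lagging).

(a) P = 6.742 W  (b) Q = 0.0257 VAR  (c) S = 6.742 VA  (d) PF = 1 (lagging)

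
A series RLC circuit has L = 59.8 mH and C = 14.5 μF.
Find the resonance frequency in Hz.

Step 1 — Resonance condition Im(Z)=0 gives ω₀ = 1/√(LC).
Step 2 — ω₀ = 1/√(0.0598·1.45e-05) = 1074 rad/s.
Step 3 — f₀ = ω₀/(2π) = 170.9 Hz.

f₀ = 170.9 Hz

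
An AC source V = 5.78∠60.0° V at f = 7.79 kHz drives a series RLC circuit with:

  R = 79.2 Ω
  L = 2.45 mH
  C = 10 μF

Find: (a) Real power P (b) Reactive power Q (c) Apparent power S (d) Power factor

Step 1 — Angular frequency: ω = 2π·f = 2π·7790 = 4.895e+04 rad/s.
Step 2 — Component impedances:
  R: Z = R = 79.2 Ω
  L: Z = jωL = j·4.895e+04·0.00245 = 0 + j119.9 Ω
  C: Z = 1/(jωC) = -j/(ω·C) = 0 - j2.043 Ω
Step 3 — Series combination: Z_total = R + L + C = 79.2 + j117.9 Ω = 142∠56.1° Ω.
Step 4 — Source phasor: V = 5.78∠60.0° V = 2.89 + j5.006 V.
Step 5 — Current: I = V / Z = 0.04061 + j0.002766 A = 0.0407∠3.9° A.
Step 6 — Complex power: S = V·I* = 0.1312 + j0.1953 VA.
Step 7 — Real power: P = Re(S) = 0.1312 W.
Step 8 — Reactive power: Q = Im(S) = 0.1953 VAR.
Step 9 — Apparent power: |S| = 0.2353 VA.
Step 10 — Power factor: PF = P/|S| = 0.5577 (lagging).

(a) P = 0.1312 W  (b) Q = 0.1953 VAR  (c) S = 0.2353 VA  (d) PF = 0.5577 (lagging)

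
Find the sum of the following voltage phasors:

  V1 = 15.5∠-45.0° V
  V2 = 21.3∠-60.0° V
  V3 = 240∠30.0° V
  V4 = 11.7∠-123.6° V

Step 1 — Convert each phasor to rectangular form:
  V1 = 15.5·(cos(-45.0°) + j·sin(-45.0°)) = 10.96 - j10.96 V
  V2 = 21.3·(cos(-60.0°) + j·sin(-60.0°)) = 10.65 - j18.45 V
  V3 = 240·(cos(30.0°) + j·sin(30.0°)) = 207.8 + j120 V
  V4 = 11.7·(cos(-123.6°) + j·sin(-123.6°)) = -6.475 - j9.745 V
Step 2 — Sum components: V_total = 223 + j80.85 V.
Step 3 — Convert to polar: |V_total| = 237.2 V, ∠V_total = 19.9°.

V_total = 237.2∠19.9° V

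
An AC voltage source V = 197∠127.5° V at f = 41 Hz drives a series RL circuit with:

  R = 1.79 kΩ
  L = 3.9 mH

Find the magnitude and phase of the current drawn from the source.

Step 1 — Angular frequency: ω = 2π·f = 2π·41 = 257.6 rad/s.
Step 2 — Component impedances:
  R: Z = R = 1790 Ω
  L: Z = jωL = j·257.6·0.0039 = 0 + j1.005 Ω
Step 3 — Series combination: Z_total = R + L = 1790 + j1.005 Ω = 1790∠0.0° Ω.
Step 4 — Source phasor: V = 197∠127.5° V = -119.9 + j156.3 V.
Step 5 — Ohm's law: I = V / Z_total = (-119.9 + j156.3) / (1790 + j1.005) = -0.06695 + j0.08735 A.
Step 6 — Convert to polar: |I| = 0.1101 A, ∠I = 127.5°.

I = 0.1101∠127.5° A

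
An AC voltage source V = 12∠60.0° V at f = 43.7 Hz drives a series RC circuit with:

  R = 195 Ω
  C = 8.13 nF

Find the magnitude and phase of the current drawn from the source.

Step 1 — Angular frequency: ω = 2π·f = 2π·43.7 = 274.6 rad/s.
Step 2 — Component impedances:
  R: Z = R = 195 Ω
  C: Z = 1/(jωC) = -j/(ω·C) = 0 - j4.48e+05 Ω
Step 3 — Series combination: Z_total = R + C = 195 - j4.48e+05 Ω = 4.48e+05∠-90.0° Ω.
Step 4 — Source phasor: V = 12∠60.0° V = 6 + j10.39 V.
Step 5 — Ohm's law: I = V / Z_total = (6 + j10.39) / (195 - j4.48e+05) = -2.319e-05 + j1.34e-05 A.
Step 6 — Convert to polar: |I| = 2.679e-05 A, ∠I = 150.0°.

I = 2.679e-05∠150.0° A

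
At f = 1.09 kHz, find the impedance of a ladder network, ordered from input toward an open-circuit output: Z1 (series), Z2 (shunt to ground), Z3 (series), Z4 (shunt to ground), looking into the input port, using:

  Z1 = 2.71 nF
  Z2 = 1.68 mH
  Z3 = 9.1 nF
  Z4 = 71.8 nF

Step 1 — Angular frequency: ω = 2π·f = 2π·1090 = 6849 rad/s.
Step 2 — Component impedances:
  Z1: Z = 1/(jωC) = -j/(ω·C) = 0 - j5.388e+04 Ω
  Z2: Z = jωL = j·6849·0.00168 = 0 + j11.51 Ω
  Z3: Z = 1/(jωC) = -j/(ω·C) = 0 - j1.605e+04 Ω
  Z4: Z = 1/(jωC) = -j/(ω·C) = 0 - j2034 Ω
Step 3 — Ladder network (open output): work backward from the far end, alternating series and parallel combinations. Z_in = 0 - j5.387e+04 Ω = 5.387e+04∠-90.0° Ω.

Z = 0 - j5.387e+04 Ω = 5.387e+04∠-90.0° Ω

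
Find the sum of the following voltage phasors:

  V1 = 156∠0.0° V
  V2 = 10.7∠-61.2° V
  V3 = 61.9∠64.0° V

Step 1 — Convert each phasor to rectangular form:
  V1 = 156·(cos(0.0°) + j·sin(0.0°)) = 156 V
  V2 = 10.7·(cos(-61.2°) + j·sin(-61.2°)) = 5.155 - j9.376 V
  V3 = 61.9·(cos(64.0°) + j·sin(64.0°)) = 27.14 + j55.64 V
Step 2 — Sum components: V_total = 188.3 + j46.26 V.
Step 3 — Convert to polar: |V_total| = 193.9 V, ∠V_total = 13.8°.

V_total = 193.9∠13.8° V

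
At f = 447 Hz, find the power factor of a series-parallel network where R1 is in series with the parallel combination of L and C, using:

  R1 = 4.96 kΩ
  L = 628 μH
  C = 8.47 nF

Step 1 — Angular frequency: ω = 2π·f = 2π·447 = 2809 rad/s.
Step 2 — Component impedances:
  R1: Z = R = 4960 Ω
  L: Z = jωL = j·2809·0.000628 = 0 + j1.764 Ω
  C: Z = 1/(jωC) = -j/(ω·C) = 0 - j4.204e+04 Ω
Step 3 — Parallel branch: L || C = 1/(1/L + 1/C) = 0 + j1.764 Ω.
Step 4 — Series with R1: Z_total = R1 + (L || C) = 4960 + j1.764 Ω = 4960∠0.0° Ω.
Step 5 — Power factor: PF = cos(φ) = Re(Z)/|Z| = 4960/4960 = 1.
Step 6 — Type: Im(Z) = 1.764 ⇒ lagging (phase φ = 0.0°).

PF = 1 (lagging, φ = 0.0°)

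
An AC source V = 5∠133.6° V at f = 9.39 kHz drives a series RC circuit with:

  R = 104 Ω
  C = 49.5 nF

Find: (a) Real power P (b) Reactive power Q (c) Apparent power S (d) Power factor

Step 1 — Angular frequency: ω = 2π·f = 2π·9390 = 5.9e+04 rad/s.
Step 2 — Component impedances:
  R: Z = R = 104 Ω
  C: Z = 1/(jωC) = -j/(ω·C) = 0 - j342.4 Ω
Step 3 — Series combination: Z_total = R + C = 104 - j342.4 Ω = 357.9∠-73.1° Ω.
Step 4 — Source phasor: V = 5∠133.6° V = -3.448 + j3.621 V.
Step 5 — Current: I = V / Z = -0.01248 - j0.006279 A = 0.01397∠-153.3° A.
Step 6 — Complex power: S = V·I* = 0.0203 - j0.06684 VA.
Step 7 — Real power: P = Re(S) = 0.0203 W.
Step 8 — Reactive power: Q = Im(S) = -0.06684 VAR.
Step 9 — Apparent power: |S| = 0.06986 VA.
Step 10 — Power factor: PF = P/|S| = 0.2906 (leading).

(a) P = 0.0203 W  (b) Q = -0.06684 VAR  (c) S = 0.06986 VA  (d) PF = 0.2906 (leading)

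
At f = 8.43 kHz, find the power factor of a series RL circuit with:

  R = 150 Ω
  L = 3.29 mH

Step 1 — Angular frequency: ω = 2π·f = 2π·8430 = 5.297e+04 rad/s.
Step 2 — Component impedances:
  R: Z = R = 150 Ω
  L: Z = jωL = j·5.297e+04·0.00329 = 0 + j174.3 Ω
Step 3 — Series combination: Z_total = R + L = 150 + j174.3 Ω = 229.9∠49.3° Ω.
Step 4 — Power factor: PF = cos(φ) = Re(Z)/|Z| = 150/229.93 = 0.6524.
Step 5 — Type: Im(Z) = 174.3 ⇒ lagging (phase φ = 49.3°).

PF = 0.6524 (lagging, φ = 49.3°)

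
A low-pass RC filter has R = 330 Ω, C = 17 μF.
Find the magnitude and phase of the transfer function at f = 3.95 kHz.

Step 1 — Angular frequency: ω = 2π·3950 = 2.482e+04 rad/s.
Step 2 — Transfer function: H(jω) = 1/(1 + jωRC).
Step 3 — Denominator: 1 + jωRC = 1 + j·2.482e+04·330·1.7e-05 = 1 + j139.2.
Step 4 — H = 5.158e-05 - j0.007182.
Step 5 — Magnitude: |H| = 0.007182 (-42.9 dB); phase: φ = -89.6°.

|H| = 0.007182 (-42.9 dB), φ = -89.6°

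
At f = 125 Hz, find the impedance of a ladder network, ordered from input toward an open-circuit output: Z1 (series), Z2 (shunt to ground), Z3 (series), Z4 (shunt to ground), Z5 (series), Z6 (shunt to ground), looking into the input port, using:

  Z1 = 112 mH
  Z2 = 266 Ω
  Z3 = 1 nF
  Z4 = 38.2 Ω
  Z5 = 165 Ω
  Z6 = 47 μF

Step 1 — Angular frequency: ω = 2π·f = 2π·125 = 785.4 rad/s.
Step 2 — Component impedances:
  Z1: Z = jωL = j·785.4·0.112 = 0 + j87.96 Ω
  Z2: Z = R = 266 Ω
  Z3: Z = 1/(jωC) = -j/(ω·C) = 0 - j1.273e+06 Ω
  Z4: Z = R = 38.2 Ω
  Z5: Z = R = 165 Ω
  Z6: Z = 1/(jωC) = -j/(ω·C) = 0 - j27.09 Ω
Step 3 — Ladder network (open output): work backward from the far end, alternating series and parallel combinations. Z_in = 266 + j87.91 Ω = 280.1∠18.3° Ω.

Z = 266 + j87.91 Ω = 280.1∠18.3° Ω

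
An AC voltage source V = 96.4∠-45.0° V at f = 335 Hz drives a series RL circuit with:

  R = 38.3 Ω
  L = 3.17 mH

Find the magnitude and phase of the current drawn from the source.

Step 1 — Angular frequency: ω = 2π·f = 2π·335 = 2105 rad/s.
Step 2 — Component impedances:
  R: Z = R = 38.3 Ω
  L: Z = jωL = j·2105·0.00317 = 0 + j6.672 Ω
Step 3 — Series combination: Z_total = R + L = 38.3 + j6.672 Ω = 38.88∠9.9° Ω.
Step 4 — Source phasor: V = 96.4∠-45.0° V = 68.17 - j68.17 V.
Step 5 — Ohm's law: I = V / Z_total = (68.17 - j68.17) / (38.3 + j6.672) = 1.426 - j2.028 A.
Step 6 — Convert to polar: |I| = 2.48 A, ∠I = -54.9°.

I = 2.48∠-54.9° A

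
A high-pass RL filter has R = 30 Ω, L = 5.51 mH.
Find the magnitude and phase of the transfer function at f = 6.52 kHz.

Step 1 — Angular frequency: ω = 2π·6520 = 4.097e+04 rad/s.
Step 2 — Transfer function: H(jω) = jωL/(R + jωL).
Step 3 — Numerator jωL = j·225.7; denominator R + jωL = 30 + j225.7.
Step 4 — H = 0.9826 + j0.1306.
Step 5 — Magnitude: |H| = 0.9913 (-0.1 dB); phase: φ = 7.6°.

|H| = 0.9913 (-0.1 dB), φ = 7.6°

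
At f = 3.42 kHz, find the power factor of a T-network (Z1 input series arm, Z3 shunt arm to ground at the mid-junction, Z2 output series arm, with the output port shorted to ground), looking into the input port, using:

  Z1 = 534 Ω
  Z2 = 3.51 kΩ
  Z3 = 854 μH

Step 1 — Angular frequency: ω = 2π·f = 2π·3420 = 2.149e+04 rad/s.
Step 2 — Component impedances:
  Z1: Z = R = 534 Ω
  Z2: Z = R = 3510 Ω
  Z3: Z = jωL = j·2.149e+04·0.000854 = 0 + j18.35 Ω
Step 3 — With the output port shorted to ground, the output series arm Z2 runs from the junction to ground; the shunt arm Z3 also runs from the junction to ground. They appear in parallel: Z3 || Z2 = 0.09594 + j18.35 Ω.
Step 4 — Series with input arm Z1: Z_in = Z1 + (Z3 || Z2) = 534.1 + j18.35 Ω = 534.4∠2.0° Ω.
Step 5 — Power factor: PF = cos(φ) = Re(Z)/|Z| = 534.1/534.4 = 0.9994.
Step 6 — Type: Im(Z) = 18.35 ⇒ lagging (phase φ = 2.0°).

PF = 0.9994 (lagging, φ = 2.0°)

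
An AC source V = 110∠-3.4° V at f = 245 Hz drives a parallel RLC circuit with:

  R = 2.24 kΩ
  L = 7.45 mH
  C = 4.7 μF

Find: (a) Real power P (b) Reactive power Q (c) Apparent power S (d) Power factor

Step 1 — Angular frequency: ω = 2π·f = 2π·245 = 1539 rad/s.
Step 2 — Component impedances:
  R: Z = R = 2240 Ω
  L: Z = jωL = j·1539·0.00745 = 0 + j11.47 Ω
  C: Z = 1/(jωC) = -j/(ω·C) = 0 - j138.2 Ω
Step 3 — Parallel combination: 1/Z_total = 1/R + 1/L + 1/C; Z_total = 0.06982 + j12.51 Ω = 12.51∠89.7° Ω.
Step 4 — Source phasor: V = 110∠-3.4° V = 109.8 - j6.524 V.
Step 5 — Current: I = V / Z = -0.4726 - j8.783 A = 8.796∠-93.1° A.
Step 6 — Complex power: S = V·I* = 5.402 + j967.5 VA.
Step 7 — Real power: P = Re(S) = 5.402 W.
Step 8 — Reactive power: Q = Im(S) = 967.5 VAR.
Step 9 — Apparent power: |S| = 967.5 VA.
Step 10 — Power factor: PF = P/|S| = 0.005583 (lagging).

(a) P = 5.402 W  (b) Q = 967.5 VAR  (c) S = 967.5 VA  (d) PF = 0.005583 (lagging)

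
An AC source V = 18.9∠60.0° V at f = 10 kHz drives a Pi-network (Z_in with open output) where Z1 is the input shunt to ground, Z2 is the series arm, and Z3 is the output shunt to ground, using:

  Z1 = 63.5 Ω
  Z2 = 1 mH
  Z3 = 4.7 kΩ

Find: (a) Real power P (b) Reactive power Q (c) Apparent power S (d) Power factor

Step 1 — Angular frequency: ω = 2π·f = 2π·1e+04 = 6.283e+04 rad/s.
Step 2 — Component impedances:
  Z1: Z = R = 63.5 Ω
  Z2: Z = jωL = j·6.283e+04·0.001 = 0 + j62.83 Ω
  Z3: Z = R = 4700 Ω
Step 3 — With open output, the series arm Z2 and the output shunt Z3 appear in series to ground: Z2 + Z3 = 4700 + j62.83 Ω.
Step 4 — Parallel with input shunt Z1: Z_in = Z1 || (Z2 + Z3) = 62.65 + j0.01116 Ω = 62.65∠0.0° Ω.
Step 5 — Source phasor: V = 18.9∠60.0° V = 9.45 + j16.37 V.
Step 6 — Current: I = V / Z = 0.1509 + j0.2612 A = 0.3017∠60.0° A.
Step 7 — Complex power: S = V·I* = 5.701 + j0.001016 VA.
Step 8 — Real power: P = Re(S) = 5.701 W.
Step 9 — Reactive power: Q = Im(S) = 0.001016 VAR.
Step 10 — Apparent power: |S| = 5.701 VA.
Step 11 — Power factor: PF = P/|S| = 1 (lagging).

(a) P = 5.701 W  (b) Q = 0.001016 VAR  (c) S = 5.701 VA  (d) PF = 1 (lagging)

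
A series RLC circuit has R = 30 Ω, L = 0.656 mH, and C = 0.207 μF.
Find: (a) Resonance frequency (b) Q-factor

Step 1 — Resonance condition Im(Z)=0 gives ω₀ = 1/√(LC).
Step 2 — ω₀ = 1/√(0.000656·2.07e-07) = 8.581e+04 rad/s.
Step 3 — f₀ = ω₀/(2π) = 1.366e+04 Hz.
Step 4 — Series Q: Q = ω₀L/R = 8.581e+04·0.000656/30 = 1.876.

(a) f₀ = 1.366e+04 Hz  (b) Q = 1.876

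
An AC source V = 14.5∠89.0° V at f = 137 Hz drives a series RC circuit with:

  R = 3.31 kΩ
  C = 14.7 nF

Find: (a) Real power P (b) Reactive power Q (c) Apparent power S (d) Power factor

Step 1 — Angular frequency: ω = 2π·f = 2π·137 = 860.8 rad/s.
Step 2 — Component impedances:
  R: Z = R = 3310 Ω
  C: Z = 1/(jωC) = -j/(ω·C) = 0 - j7.903e+04 Ω
Step 3 — Series combination: Z_total = R + C = 3310 - j7.903e+04 Ω = 7.91e+04∠-87.6° Ω.
Step 4 — Source phasor: V = 14.5∠89.0° V = 0.2531 + j14.5 V.
Step 5 — Current: I = V / Z = -0.000183 + j1.087e-05 A = 0.0001833∠176.6° A.
Step 6 — Complex power: S = V·I* = 0.0001112 - j0.002656 VA.
Step 7 — Real power: P = Re(S) = 0.0001112 W.
Step 8 — Reactive power: Q = Im(S) = -0.002656 VAR.
Step 9 — Apparent power: |S| = 0.002658 VA.
Step 10 — Power factor: PF = P/|S| = 0.04185 (leading).

(a) P = 0.0001112 W  (b) Q = -0.002656 VAR  (c) S = 0.002658 VA  (d) PF = 0.04185 (leading)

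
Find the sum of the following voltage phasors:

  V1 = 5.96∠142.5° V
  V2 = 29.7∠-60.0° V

Step 1 — Convert each phasor to rectangular form:
  V1 = 5.96·(cos(142.5°) + j·sin(142.5°)) = -4.728 + j3.628 V
  V2 = 29.7·(cos(-60.0°) + j·sin(-60.0°)) = 14.85 - j25.72 V
Step 2 — Sum components: V_total = 10.12 - j22.09 V.
Step 3 — Convert to polar: |V_total| = 24.3 V, ∠V_total = -65.4°.

V_total = 24.3∠-65.4° V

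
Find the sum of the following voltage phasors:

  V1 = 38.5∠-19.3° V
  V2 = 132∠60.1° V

Step 1 — Convert each phasor to rectangular form:
  V1 = 38.5·(cos(-19.3°) + j·sin(-19.3°)) = 36.34 - j12.72 V
  V2 = 132·(cos(60.1°) + j·sin(60.1°)) = 65.8 + j114.4 V
Step 2 — Sum components: V_total = 102.1 + j101.7 V.
Step 3 — Convert to polar: |V_total| = 144.1 V, ∠V_total = 44.9°.

V_total = 144.1∠44.9° V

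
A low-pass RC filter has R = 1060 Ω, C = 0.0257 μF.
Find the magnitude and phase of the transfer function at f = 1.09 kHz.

Step 1 — Angular frequency: ω = 2π·1090 = 6849 rad/s.
Step 2 — Transfer function: H(jω) = 1/(1 + jωRC).
Step 3 — Denominator: 1 + jωRC = 1 + j·6849·1060·2.57e-08 = 1 + j0.1866.
Step 4 — H = 0.9664 - j0.1803.
Step 5 — Magnitude: |H| = 0.983 (-0.1 dB); phase: φ = -10.6°.

|H| = 0.983 (-0.1 dB), φ = -10.6°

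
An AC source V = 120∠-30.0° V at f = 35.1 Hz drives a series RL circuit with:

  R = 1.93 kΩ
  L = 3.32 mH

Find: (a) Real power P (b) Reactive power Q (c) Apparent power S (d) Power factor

Step 1 — Angular frequency: ω = 2π·f = 2π·35.1 = 220.5 rad/s.
Step 2 — Component impedances:
  R: Z = R = 1930 Ω
  L: Z = jωL = j·220.5·0.00332 = 0 + j0.7322 Ω
Step 3 — Series combination: Z_total = R + L = 1930 + j0.7322 Ω = 1930∠0.0° Ω.
Step 4 — Source phasor: V = 120∠-30.0° V = 103.9 - j60 V.
Step 5 — Current: I = V / Z = 0.05383 - j0.03111 A = 0.06218∠-30.0° A.
Step 6 — Complex power: S = V·I* = 7.461 + j0.002831 VA.
Step 7 — Real power: P = Re(S) = 7.461 W.
Step 8 — Reactive power: Q = Im(S) = 0.002831 VAR.
Step 9 — Apparent power: |S| = 7.461 VA.
Step 10 — Power factor: PF = P/|S| = 1 (lagging).

(a) P = 7.461 W  (b) Q = 0.002831 VAR  (c) S = 7.461 VA  (d) PF = 1 (lagging)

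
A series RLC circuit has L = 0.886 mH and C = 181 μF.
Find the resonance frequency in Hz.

Step 1 — Resonance condition Im(Z)=0 gives ω₀ = 1/√(LC).
Step 2 — ω₀ = 1/√(0.000886·0.000181) = 2497 rad/s.
Step 3 — f₀ = ω₀/(2π) = 397.4 Hz.

f₀ = 397.4 Hz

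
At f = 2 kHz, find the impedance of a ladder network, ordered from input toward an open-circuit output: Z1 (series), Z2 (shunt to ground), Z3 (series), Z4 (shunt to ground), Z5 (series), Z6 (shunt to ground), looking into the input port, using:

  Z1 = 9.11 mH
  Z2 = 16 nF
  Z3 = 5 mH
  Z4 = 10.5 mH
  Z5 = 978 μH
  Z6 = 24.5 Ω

Step 1 — Angular frequency: ω = 2π·f = 2π·2000 = 1.257e+04 rad/s.
Step 2 — Component impedances:
  Z1: Z = jωL = j·1.257e+04·0.00911 = 0 + j114.5 Ω
  Z2: Z = 1/(jωC) = -j/(ω·C) = 0 - j4974 Ω
  Z3: Z = jωL = j·1.257e+04·0.005 = 0 + j62.83 Ω
  Z4: Z = jωL = j·1.257e+04·0.0105 = 0 + j131.9 Ω
  Z5: Z = jωL = j·1.257e+04·0.000978 = 0 + j12.29 Ω
  Z6: Z = R = 24.5 Ω
Step 3 — Ladder network (open output): work backward from the far end, alternating series and parallel combinations. Z_in = 20.56 + j193.1 Ω = 194.2∠83.9° Ω.

Z = 20.56 + j193.1 Ω = 194.2∠83.9° Ω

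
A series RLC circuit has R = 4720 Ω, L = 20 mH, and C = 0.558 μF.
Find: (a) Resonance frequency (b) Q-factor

Step 1 — Resonance condition Im(Z)=0 gives ω₀ = 1/√(LC).
Step 2 — ω₀ = 1/√(0.02·5.58e-07) = 9466 rad/s.
Step 3 — f₀ = ω₀/(2π) = 1507 Hz.
Step 4 — Series Q: Q = ω₀L/R = 9466·0.02/4720 = 0.04011.

(a) f₀ = 1507 Hz  (b) Q = 0.04011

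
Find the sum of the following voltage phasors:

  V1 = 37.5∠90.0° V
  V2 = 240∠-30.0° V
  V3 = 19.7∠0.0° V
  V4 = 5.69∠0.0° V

Step 1 — Convert each phasor to rectangular form:
  V1 = 37.5·(cos(90.0°) + j·sin(90.0°)) = 0 + j37.5 V
  V2 = 240·(cos(-30.0°) + j·sin(-30.0°)) = 207.8 - j120 V
  V3 = 19.7·(cos(0.0°) + j·sin(0.0°)) = 19.7 V
  V4 = 5.69·(cos(0.0°) + j·sin(0.0°)) = 5.69 V
Step 2 — Sum components: V_total = 233.2 - j82.5 V.
Step 3 — Convert to polar: |V_total| = 247.4 V, ∠V_total = -19.5°.

V_total = 247.4∠-19.5° V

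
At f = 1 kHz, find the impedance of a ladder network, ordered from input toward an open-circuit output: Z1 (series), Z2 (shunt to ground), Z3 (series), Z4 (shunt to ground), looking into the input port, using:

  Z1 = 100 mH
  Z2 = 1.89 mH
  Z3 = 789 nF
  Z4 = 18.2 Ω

Step 1 — Angular frequency: ω = 2π·f = 2π·1000 = 6283 rad/s.
Step 2 — Component impedances:
  Z1: Z = jωL = j·6283·0.1 = 0 + j628.3 Ω
  Z2: Z = jωL = j·6283·0.00189 = 0 + j11.88 Ω
  Z3: Z = 1/(jωC) = -j/(ω·C) = 0 - j201.7 Ω
  Z4: Z = R = 18.2 Ω
Step 3 — Ladder network (open output): work backward from the far end, alternating series and parallel combinations. Z_in = 0.07057 + j640.9 Ω = 640.9∠90.0° Ω.

Z = 0.07057 + j640.9 Ω = 640.9∠90.0° Ω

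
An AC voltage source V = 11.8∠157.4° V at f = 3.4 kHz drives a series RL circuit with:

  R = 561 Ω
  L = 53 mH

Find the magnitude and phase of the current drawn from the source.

Step 1 — Angular frequency: ω = 2π·f = 2π·3400 = 2.136e+04 rad/s.
Step 2 — Component impedances:
  R: Z = R = 561 Ω
  L: Z = jωL = j·2.136e+04·0.053 = 0 + j1132 Ω
Step 3 — Series combination: Z_total = R + L = 561 + j1132 Ω = 1264∠63.6° Ω.
Step 4 — Source phasor: V = 11.8∠157.4° V = -10.89 + j4.535 V.
Step 5 — Ohm's law: I = V / Z_total = (-10.89 + j4.535) / (561 + j1132) = -0.000612 + j0.009318 A.
Step 6 — Convert to polar: |I| = 0.009338 A, ∠I = 93.8°.

I = 0.009338∠93.8° A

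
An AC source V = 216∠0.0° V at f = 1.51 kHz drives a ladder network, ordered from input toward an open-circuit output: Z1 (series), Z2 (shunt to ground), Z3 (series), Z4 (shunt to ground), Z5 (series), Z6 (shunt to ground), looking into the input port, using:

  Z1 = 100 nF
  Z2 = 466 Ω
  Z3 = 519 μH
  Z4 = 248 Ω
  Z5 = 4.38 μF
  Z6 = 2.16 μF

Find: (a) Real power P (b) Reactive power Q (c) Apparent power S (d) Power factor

Step 1 — Angular frequency: ω = 2π·f = 2π·1510 = 9488 rad/s.
Step 2 — Component impedances:
  Z1: Z = 1/(jωC) = -j/(ω·C) = 0 - j1054 Ω
  Z2: Z = R = 466 Ω
  Z3: Z = jωL = j·9488·0.000519 = 0 + j4.924 Ω
  Z4: Z = R = 248 Ω
  Z5: Z = 1/(jωC) = -j/(ω·C) = 0 - j24.06 Ω
  Z6: Z = 1/(jωC) = -j/(ω·C) = 0 - j48.8 Ω
Step 3 — Ladder network (open output): work backward from the far end, alternating series and parallel combinations. Z_in = 26.11 - j1110 Ω = 1111∠-88.7° Ω.
Step 4 — Source phasor: V = 216∠0.0° V = 216 V.
Step 5 — Current: I = V / Z = 0.004572 + j0.1944 A = 0.1945∠88.7° A.
Step 6 — Complex power: S = V·I* = 0.9876 - j42 VA.
Step 7 — Real power: P = Re(S) = 0.9876 W.
Step 8 — Reactive power: Q = Im(S) = -42 VAR.
Step 9 — Apparent power: |S| = 42.01 VA.
Step 10 — Power factor: PF = P/|S| = 0.02351 (leading).

(a) P = 0.9876 W  (b) Q = -42 VAR  (c) S = 42.01 VA  (d) PF = 0.02351 (leading)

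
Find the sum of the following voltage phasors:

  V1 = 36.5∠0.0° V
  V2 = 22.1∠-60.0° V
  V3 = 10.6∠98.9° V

Step 1 — Convert each phasor to rectangular form:
  V1 = 36.5·(cos(0.0°) + j·sin(0.0°)) = 36.5 V
  V2 = 22.1·(cos(-60.0°) + j·sin(-60.0°)) = 11.05 - j19.14 V
  V3 = 10.6·(cos(98.9°) + j·sin(98.9°)) = -1.64 + j10.47 V
Step 2 — Sum components: V_total = 45.91 - j8.667 V.
Step 3 — Convert to polar: |V_total| = 46.72 V, ∠V_total = -10.7°.

V_total = 46.72∠-10.7° V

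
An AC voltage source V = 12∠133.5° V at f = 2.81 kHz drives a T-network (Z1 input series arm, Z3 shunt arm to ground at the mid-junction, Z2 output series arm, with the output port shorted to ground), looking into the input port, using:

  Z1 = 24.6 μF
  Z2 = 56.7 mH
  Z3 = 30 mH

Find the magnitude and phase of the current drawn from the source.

Step 1 — Angular frequency: ω = 2π·f = 2π·2810 = 1.766e+04 rad/s.
Step 2 — Component impedances:
  Z1: Z = 1/(jωC) = -j/(ω·C) = 0 - j2.302 Ω
  Z2: Z = jωL = j·1.766e+04·0.0567 = 0 + j1001 Ω
  Z3: Z = jωL = j·1.766e+04·0.03 = 0 + j529.7 Ω
Step 3 — With the output port shorted to ground, the output series arm Z2 runs from the junction to ground; the shunt arm Z3 also runs from the junction to ground. They appear in parallel: Z3 || Z2 = 0 + j346.4 Ω.
Step 4 — Series with input arm Z1: Z_in = Z1 + (Z3 || Z2) = 0 + j344.1 Ω = 344.1∠90.0° Ω.
Step 5 — Source phasor: V = 12∠133.5° V = -8.26 + j8.704 V.
Step 6 — Ohm's law: I = V / Z_total = (-8.26 + j8.704) / (0 + j344.1) = 0.0253 + j0.02401 A.
Step 7 — Convert to polar: |I| = 0.03487 A, ∠I = 43.5°.

I = 0.03487∠43.5° A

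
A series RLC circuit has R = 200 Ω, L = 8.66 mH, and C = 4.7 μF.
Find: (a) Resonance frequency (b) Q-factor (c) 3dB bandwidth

Step 1 — Resonance condition Im(Z)=0 gives ω₀ = 1/√(LC).
Step 2 — ω₀ = 1/√(0.00866·4.7e-06) = 4957 rad/s.
Step 3 — f₀ = ω₀/(2π) = 788.9 Hz.
Step 4 — Series Q: Q = ω₀L/R = 4957·0.00866/200 = 0.2146.
Step 5 — 3dB bandwidth: Δω = ω₀/Q = 2.309e+04 rad/s; BW = Δω/(2π) = 3676 Hz.

(a) f₀ = 788.9 Hz  (b) Q = 0.2146  (c) BW = 3676 Hz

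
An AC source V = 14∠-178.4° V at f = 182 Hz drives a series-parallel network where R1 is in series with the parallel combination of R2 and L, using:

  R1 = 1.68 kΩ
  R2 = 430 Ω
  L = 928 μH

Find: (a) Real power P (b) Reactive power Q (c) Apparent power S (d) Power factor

Step 1 — Angular frequency: ω = 2π·f = 2π·182 = 1144 rad/s.
Step 2 — Component impedances:
  R1: Z = R = 1680 Ω
  R2: Z = R = 430 Ω
  L: Z = jωL = j·1144·0.000928 = 0 + j1.061 Ω
Step 3 — Parallel branch: R2 || L = 1/(1/R2 + 1/L) = 0.002619 + j1.061 Ω.
Step 4 — Series with R1: Z_total = R1 + (R2 || L) = 1680 + j1.061 Ω = 1680∠0.0° Ω.
Step 5 — Source phasor: V = 14∠-178.4° V = -13.99 - j0.3909 V.
Step 6 — Current: I = V / Z = -0.00833 - j0.0002274 A = 0.008333∠-178.4° A.
Step 7 — Complex power: S = V·I* = 0.1167 + j7.369e-05 VA.
Step 8 — Real power: P = Re(S) = 0.1167 W.
Step 9 — Reactive power: Q = Im(S) = 7.369e-05 VAR.
Step 10 — Apparent power: |S| = 0.1167 VA.
Step 11 — Power factor: PF = P/|S| = 1 (lagging).

(a) P = 0.1167 W  (b) Q = 7.369e-05 VAR  (c) S = 0.1167 VA  (d) PF = 1 (lagging)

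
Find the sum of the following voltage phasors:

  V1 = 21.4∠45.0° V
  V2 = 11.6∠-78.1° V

Step 1 — Convert each phasor to rectangular form:
  V1 = 21.4·(cos(45.0°) + j·sin(45.0°)) = 15.13 + j15.13 V
  V2 = 11.6·(cos(-78.1°) + j·sin(-78.1°)) = 2.392 - j11.35 V
Step 2 — Sum components: V_total = 17.52 + j3.781 V.
Step 3 — Convert to polar: |V_total| = 17.93 V, ∠V_total = 12.2°.

V_total = 17.93∠12.2° V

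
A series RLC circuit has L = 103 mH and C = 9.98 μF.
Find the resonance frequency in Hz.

Step 1 — Resonance condition Im(Z)=0 gives ω₀ = 1/√(LC).
Step 2 — ω₀ = 1/√(0.103·9.98e-06) = 986.3 rad/s.
Step 3 — f₀ = ω₀/(2π) = 157 Hz.

f₀ = 157 Hz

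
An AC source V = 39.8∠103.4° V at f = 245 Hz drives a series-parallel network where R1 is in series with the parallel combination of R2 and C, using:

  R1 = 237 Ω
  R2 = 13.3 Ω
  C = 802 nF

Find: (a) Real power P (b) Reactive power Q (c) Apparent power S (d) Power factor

Step 1 — Angular frequency: ω = 2π·f = 2π·245 = 1539 rad/s.
Step 2 — Component impedances:
  R1: Z = R = 237 Ω
  R2: Z = R = 13.3 Ω
  C: Z = 1/(jωC) = -j/(ω·C) = 0 - j810 Ω
Step 3 — Parallel branch: R2 || C = 1/(1/R2 + 1/C) = 13.3 - j0.2183 Ω.
Step 4 — Series with R1: Z_total = R1 + (R2 || C) = 250.3 - j0.2183 Ω = 250.3∠-0.0° Ω.
Step 5 — Source phasor: V = 39.8∠103.4° V = -9.224 + j38.72 V.
Step 6 — Current: I = V / Z = -0.03699 + j0.1547 A = 0.159∠103.4° A.
Step 7 — Complex power: S = V·I* = 6.329 - j0.00552 VA.
Step 8 — Real power: P = Re(S) = 6.329 W.
Step 9 — Reactive power: Q = Im(S) = -0.00552 VAR.
Step 10 — Apparent power: |S| = 6.329 VA.
Step 11 — Power factor: PF = P/|S| = 1 (leading).

(a) P = 6.329 W  (b) Q = -0.00552 VAR  (c) S = 6.329 VA  (d) PF = 1 (leading)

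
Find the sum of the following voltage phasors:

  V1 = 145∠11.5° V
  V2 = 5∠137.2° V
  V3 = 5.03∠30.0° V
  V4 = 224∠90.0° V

Step 1 — Convert each phasor to rectangular form:
  V1 = 145·(cos(11.5°) + j·sin(11.5°)) = 142.1 + j28.91 V
  V2 = 5·(cos(137.2°) + j·sin(137.2°)) = -3.669 + j3.397 V
  V3 = 5.03·(cos(30.0°) + j·sin(30.0°)) = 4.356 + j2.515 V
  V4 = 224·(cos(90.0°) + j·sin(90.0°)) = 0 + j224 V
Step 2 — Sum components: V_total = 142.8 + j258.8 V.
Step 3 — Convert to polar: |V_total| = 295.6 V, ∠V_total = 61.1°.

V_total = 295.6∠61.1° V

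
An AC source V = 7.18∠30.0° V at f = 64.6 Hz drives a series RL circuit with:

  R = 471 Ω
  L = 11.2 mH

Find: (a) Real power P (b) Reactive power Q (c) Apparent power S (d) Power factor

Step 1 — Angular frequency: ω = 2π·f = 2π·64.6 = 405.9 rad/s.
Step 2 — Component impedances:
  R: Z = R = 471 Ω
  L: Z = jωL = j·405.9·0.0112 = 0 + j4.546 Ω
Step 3 — Series combination: Z_total = R + L = 471 + j4.546 Ω = 471∠0.6° Ω.
Step 4 — Source phasor: V = 7.18∠30.0° V = 6.218 + j3.59 V.
Step 5 — Current: I = V / Z = 0.01327 + j0.007494 A = 0.01524∠29.4° A.
Step 6 — Complex power: S = V·I* = 0.1094 + j0.001056 VA.
Step 7 — Real power: P = Re(S) = 0.1094 W.
Step 8 — Reactive power: Q = Im(S) = 0.001056 VAR.
Step 9 — Apparent power: |S| = 0.1094 VA.
Step 10 — Power factor: PF = P/|S| = 1 (lagging).

(a) P = 0.1094 W  (b) Q = 0.001056 VAR  (c) S = 0.1094 VA  (d) PF = 1 (lagging)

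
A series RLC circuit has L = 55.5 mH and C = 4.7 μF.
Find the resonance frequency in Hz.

Step 1 — Resonance condition Im(Z)=0 gives ω₀ = 1/√(LC).
Step 2 — ω₀ = 1/√(0.0555·4.7e-06) = 1958 rad/s.
Step 3 — f₀ = ω₀/(2π) = 311.6 Hz.

f₀ = 311.6 Hz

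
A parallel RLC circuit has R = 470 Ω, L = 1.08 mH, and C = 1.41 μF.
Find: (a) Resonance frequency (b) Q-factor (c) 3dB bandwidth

Step 1 — Resonance: ω₀ = 1/√(LC) = 1/√(0.00108·1.41e-06) = 2.563e+04 rad/s.
Step 2 — f₀ = ω₀/(2π) = 4078 Hz.
Step 3 — Parallel Q: Q = R/(ω₀L) = 470/(2.563e+04·0.00108) = 16.98.
Step 4 — Bandwidth: Δω = ω₀/Q = 1509 rad/s; BW = Δω/(2π) = 240.2 Hz.

(a) f₀ = 4078 Hz  (b) Q = 16.98  (c) BW = 240.2 Hz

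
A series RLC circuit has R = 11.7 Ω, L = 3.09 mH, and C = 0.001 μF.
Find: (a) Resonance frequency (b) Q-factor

Step 1 — Resonance condition Im(Z)=0 gives ω₀ = 1/√(LC).
Step 2 — ω₀ = 1/√(0.00309·1e-09) = 5.689e+05 rad/s.
Step 3 — f₀ = ω₀/(2π) = 9.054e+04 Hz.
Step 4 — Series Q: Q = ω₀L/R = 5.689e+05·0.00309/11.7 = 150.2.

(a) f₀ = 9.054e+04 Hz  (b) Q = 150.2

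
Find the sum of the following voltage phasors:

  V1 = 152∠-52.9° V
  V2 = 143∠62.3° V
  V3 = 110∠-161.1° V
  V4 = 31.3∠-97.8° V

Step 1 — Convert each phasor to rectangular form:
  V1 = 152·(cos(-52.9°) + j·sin(-52.9°)) = 91.69 - j121.2 V
  V2 = 143·(cos(62.3°) + j·sin(62.3°)) = 66.47 + j126.6 V
  V3 = 110·(cos(-161.1°) + j·sin(-161.1°)) = -104.1 - j35.63 V
  V4 = 31.3·(cos(-97.8°) + j·sin(-97.8°)) = -4.248 - j31.01 V
Step 2 — Sum components: V_total = 49.84 - j61.26 V.
Step 3 — Convert to polar: |V_total| = 78.98 V, ∠V_total = -50.9°.

V_total = 78.98∠-50.9° V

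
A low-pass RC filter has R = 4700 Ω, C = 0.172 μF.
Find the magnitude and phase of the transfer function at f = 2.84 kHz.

Step 1 — Angular frequency: ω = 2π·2840 = 1.784e+04 rad/s.
Step 2 — Transfer function: H(jω) = 1/(1 + jωRC).
Step 3 — Denominator: 1 + jωRC = 1 + j·1.784e+04·4700·1.72e-07 = 1 + j14.43.
Step 4 — H = 0.004783 - j0.06899.
Step 5 — Magnitude: |H| = 0.06916 (-23.2 dB); phase: φ = -86.0°.

|H| = 0.06916 (-23.2 dB), φ = -86.0°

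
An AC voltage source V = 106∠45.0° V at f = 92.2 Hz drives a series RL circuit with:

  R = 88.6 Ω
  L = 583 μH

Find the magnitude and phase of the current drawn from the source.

Step 1 — Angular frequency: ω = 2π·f = 2π·92.2 = 579.3 rad/s.
Step 2 — Component impedances:
  R: Z = R = 88.6 Ω
  L: Z = jωL = j·579.3·0.000583 = 0 + j0.3377 Ω
Step 3 — Series combination: Z_total = R + L = 88.6 + j0.3377 Ω = 88.6∠0.2° Ω.
Step 4 — Source phasor: V = 106∠45.0° V = 74.95 + j74.95 V.
Step 5 — Ohm's law: I = V / Z_total = (74.95 + j74.95) / (88.6 + j0.3377) = 0.8492 + j0.8427 A.
Step 6 — Convert to polar: |I| = 1.196 A, ∠I = 44.8°.

I = 1.196∠44.8° A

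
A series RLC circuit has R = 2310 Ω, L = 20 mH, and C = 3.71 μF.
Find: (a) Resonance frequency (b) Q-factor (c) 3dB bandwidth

Step 1 — Resonance condition Im(Z)=0 gives ω₀ = 1/√(LC).
Step 2 — ω₀ = 1/√(0.02·3.71e-06) = 3671 rad/s.
Step 3 — f₀ = ω₀/(2π) = 584.3 Hz.
Step 4 — Series Q: Q = ω₀L/R = 3671·0.02/2310 = 0.03178.
Step 5 — 3dB bandwidth: Δω = ω₀/Q = 1.155e+05 rad/s; BW = Δω/(2π) = 1.838e+04 Hz.

(a) f₀ = 584.3 Hz  (b) Q = 0.03178  (c) BW = 1.838e+04 Hz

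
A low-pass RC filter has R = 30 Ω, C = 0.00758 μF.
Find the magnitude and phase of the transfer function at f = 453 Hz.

Step 1 — Angular frequency: ω = 2π·453 = 2846 rad/s.
Step 2 — Transfer function: H(jω) = 1/(1 + jωRC).
Step 3 — Denominator: 1 + jωRC = 1 + j·2846·30·7.58e-09 = 1 + j0.0006472.
Step 4 — H = 1 - j0.0006472.
Step 5 — Magnitude: |H| = 1 (-0.0 dB); phase: φ = -0.0°.

|H| = 1 (-0.0 dB), φ = -0.0°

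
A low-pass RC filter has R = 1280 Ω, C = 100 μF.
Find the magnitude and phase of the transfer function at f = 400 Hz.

Step 1 — Angular frequency: ω = 2π·400 = 2513 rad/s.
Step 2 — Transfer function: H(jω) = 1/(1 + jωRC).
Step 3 — Denominator: 1 + jωRC = 1 + j·2513·1280·0.0001 = 1 + j321.7.
Step 4 — H = 9.663e-06 - j0.003108.
Step 5 — Magnitude: |H| = 0.003108 (-50.1 dB); phase: φ = -89.8°.

|H| = 0.003108 (-50.1 dB), φ = -89.8°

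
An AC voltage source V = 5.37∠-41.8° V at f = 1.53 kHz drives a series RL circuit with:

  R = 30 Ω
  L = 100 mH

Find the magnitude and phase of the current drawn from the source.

Step 1 — Angular frequency: ω = 2π·f = 2π·1530 = 9613 rad/s.
Step 2 — Component impedances:
  R: Z = R = 30 Ω
  L: Z = jωL = j·9613·0.1 = 0 + j961.3 Ω
Step 3 — Series combination: Z_total = R + L = 30 + j961.3 Ω = 961.8∠88.2° Ω.
Step 4 — Source phasor: V = 5.37∠-41.8° V = 4.003 - j3.579 V.
Step 5 — Ohm's law: I = V / Z_total = (4.003 - j3.579) / (30 + j961.3) = -0.00359 - j0.004276 A.
Step 6 — Convert to polar: |I| = 0.005583 A, ∠I = -130.0°.

I = 0.005583∠-130.0° A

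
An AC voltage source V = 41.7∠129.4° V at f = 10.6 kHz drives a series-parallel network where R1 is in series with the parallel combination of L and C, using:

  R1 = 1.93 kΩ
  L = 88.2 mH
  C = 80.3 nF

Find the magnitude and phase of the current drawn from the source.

Step 1 — Angular frequency: ω = 2π·f = 2π·1.06e+04 = 6.66e+04 rad/s.
Step 2 — Component impedances:
  R1: Z = R = 1930 Ω
  L: Z = jωL = j·6.66e+04·0.0882 = 0 + j5874 Ω
  C: Z = 1/(jωC) = -j/(ω·C) = 0 - j187 Ω
Step 3 — Parallel branch: L || C = 1/(1/L + 1/C) = 0 - j193.1 Ω.
Step 4 — Series with R1: Z_total = R1 + (L || C) = 1930 - j193.1 Ω = 1940∠-5.7° Ω.
Step 5 — Source phasor: V = 41.7∠129.4° V = -26.47 + j32.22 V.
Step 6 — Ohm's law: I = V / Z_total = (-26.47 + j32.22) / (1930 - j193.1) = -0.01523 + j0.01517 A.
Step 7 — Convert to polar: |I| = 0.0215 A, ∠I = 135.1°.

I = 0.0215∠135.1° A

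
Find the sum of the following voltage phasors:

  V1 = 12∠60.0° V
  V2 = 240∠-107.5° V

Step 1 — Convert each phasor to rectangular form:
  V1 = 12·(cos(60.0°) + j·sin(60.0°)) = 6 + j10.39 V
  V2 = 240·(cos(-107.5°) + j·sin(-107.5°)) = -72.17 - j228.9 V
Step 2 — Sum components: V_total = -66.17 - j218.5 V.
Step 3 — Convert to polar: |V_total| = 228.3 V, ∠V_total = -106.8°.

V_total = 228.3∠-106.8° V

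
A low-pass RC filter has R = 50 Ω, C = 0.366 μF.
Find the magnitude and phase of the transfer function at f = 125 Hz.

Step 1 — Angular frequency: ω = 2π·125 = 785.4 rad/s.
Step 2 — Transfer function: H(jω) = 1/(1 + jωRC).
Step 3 — Denominator: 1 + jωRC = 1 + j·785.4·50·3.66e-07 = 1 + j0.01437.
Step 4 — H = 0.9998 - j0.01437.
Step 5 — Magnitude: |H| = 0.9999 (-0.0 dB); phase: φ = -0.8°.

|H| = 0.9999 (-0.0 dB), φ = -0.8°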